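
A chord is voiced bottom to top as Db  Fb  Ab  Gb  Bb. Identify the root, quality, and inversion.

Gb dominant ninth, second inversion

The distinct note names are Db, Fb, Ab, Gb, Bb. Stacked in thirds they read Gb–Bb–Db–Fb–Ab, which is a dominant ninth chord on Gb.
Db is the fifth of Gb dominant ninth; fifth in the bass means second inversion.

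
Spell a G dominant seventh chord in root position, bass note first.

Spelling G dominant seventh: G–B–D–F. In root position the root is bass, giving G, B, D, F from the bottom.

G, B, D, F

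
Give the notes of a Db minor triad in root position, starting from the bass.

Db, Fb, Ab

Spelling Db minor: Db–Fb–Ab. In root position the root is bass, giving Db, Fb, Ab from the bottom.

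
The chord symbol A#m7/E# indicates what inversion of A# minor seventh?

A#m7/E# means A# minor seventh with E# in the bass. E# is the fifth of A# minor seventh (A#–C#–E#–G#), so this is second inversion.

second inversion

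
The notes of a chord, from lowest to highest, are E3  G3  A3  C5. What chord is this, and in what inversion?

The pitch classes E, G, A, C arrange in thirds as A–C–E–G: an A minor seventh chord.
The lowest note is E, the fifth of the chord, so this is second inversion (figured bass 4/3).

A minor seventh, second inversion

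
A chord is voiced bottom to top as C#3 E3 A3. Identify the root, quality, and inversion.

The pitch classes C#, E, A arrange in thirds as A–C#–E: an A major triad.
C# is the third of A major; third in the bass means first inversion (figured bass 6).

A major, first inversion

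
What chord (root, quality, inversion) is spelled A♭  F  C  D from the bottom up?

Reducing to letter names: Ab, F, C, D. These stack in thirds as D–F–Ab–C — a D half-diminished seventh chord.
With the fifth (Ab) in the bass, the chord is in second inversion (figured bass 4/3).

D half-diminished seventh, second inversion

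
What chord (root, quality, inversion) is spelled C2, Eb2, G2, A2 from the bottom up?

The distinct note names are C, Eb, G, A. Stacked in thirds they read A–C–Eb–G, which is a half-diminished seventh chord on A.
C is the third of A half-diminished seventh; third in the bass means first inversion (figured bass 6/5).

A half-diminished seventh, first inversion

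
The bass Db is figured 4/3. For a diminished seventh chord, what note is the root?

G

The figures 4/3 mean the fifth of the chord is in the bass. If Db is the fifth of a diminished seventh chord, the root is G (chord tones G–Bb–Db–Fb).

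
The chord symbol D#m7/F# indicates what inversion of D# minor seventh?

D#m7/F# means D# minor seventh with F# in the bass. F# is the third of D# minor seventh (D#–F#–A#–C#), so this is first inversion.

first inversion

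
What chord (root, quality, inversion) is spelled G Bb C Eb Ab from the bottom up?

Ab major ninth, third inversion

The distinct note names are G, Bb, C, Eb, Ab. Stacked in thirds they read Ab–C–Eb–G–Bb, which is a major ninth chord on Ab.
G is the seventh of Ab major ninth; seventh in the bass means third inversion.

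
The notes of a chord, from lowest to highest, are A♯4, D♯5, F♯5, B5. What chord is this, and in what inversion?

The pitch classes A#, D#, F#, B arrange in thirds as B–D#–F#–A#: a B major seventh chord.
The lowest note is A#, the seventh of the chord, so this is third inversion (figured bass 4/2).

B major seventh, third inversion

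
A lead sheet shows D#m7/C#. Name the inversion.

third inversion

D#m7/C# means D# minor seventh with C# in the bass. C# is the seventh of D# minor seventh (D#–F#–A#–C#), so this is third inversion.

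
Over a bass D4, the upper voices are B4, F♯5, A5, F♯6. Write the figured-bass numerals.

6/5

The notes D, B, F#, A stack in thirds as B–D–F#–A — a B minor seventh chord. The bass D is the third, so this is first inversion: figured 6/5.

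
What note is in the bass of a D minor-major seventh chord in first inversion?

F

The third of D minor-major seventh (D–F–A–C#) is F; that is the bass in first inversion.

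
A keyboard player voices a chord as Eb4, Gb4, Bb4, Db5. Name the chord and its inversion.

The distinct note names are Eb, Gb, Bb, Db. Stacked in thirds they read Eb–Gb–Bb–Db, which is a minor seventh chord on Eb.
The lowest note is Eb, the root of the chord, so this is root position (figured bass 7).

Eb minor seventh, root position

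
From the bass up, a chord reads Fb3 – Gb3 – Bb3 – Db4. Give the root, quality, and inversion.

Gb dominant seventh, third inversion

The pitch classes Fb, Gb, Bb, Db arrange in thirds as Gb–Bb–Db–Fb: a Gb dominant seventh chord.
The lowest note is Fb, the seventh of the chord, so this is third inversion (figured bass 4/2).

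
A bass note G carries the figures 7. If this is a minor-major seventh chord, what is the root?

G

The figures 7 mean the root of the chord is in the bass. If G is the root of a minor-major seventh chord, the root is G (chord tones G–Bb–D–F#).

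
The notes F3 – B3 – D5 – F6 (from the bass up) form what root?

F, B, D are the tones of a B diminished triad (B–D–F), making B the root.

B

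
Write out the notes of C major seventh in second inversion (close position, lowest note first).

G, B, C, E

Spelling C major seventh: C–E–G–B. In second inversion the fifth is bass, giving G, B, C, E from the bottom.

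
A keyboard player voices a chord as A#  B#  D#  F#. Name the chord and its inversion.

The pitch classes A#, B#, D#, F# arrange in thirds as B#–D#–F#–A#: a B# half-diminished seventh chord.
A# is the seventh of B# half-diminished seventh; seventh in the bass means third inversion (figured bass 4/2).

B# half-diminished seventh, third inversion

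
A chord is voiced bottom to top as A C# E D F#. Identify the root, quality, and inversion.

The distinct note names are A, C#, E, D, F#. Stacked in thirds they read D–F#–A–C#–E, which is a major ninth chord on D.
The lowest note is A, the fifth of the chord, so this is second inversion.

D major ninth, second inversion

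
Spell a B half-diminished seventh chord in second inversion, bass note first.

F, A, B, D

B half-diminished seventh is B–D–F–A. Second inversion puts the fifth (F) in the bass, with the remaining tones above: F, A, B, D.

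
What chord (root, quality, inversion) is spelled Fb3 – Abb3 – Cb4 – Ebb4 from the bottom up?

The pitch classes Fb, Abb, Cb, Ebb arrange in thirds as Fb–Abb–Cb–Ebb: an Fb minor seventh chord.
Fb is the root of Fb minor seventh; root in the bass means root position (figured bass 7).

Fb minor seventh, root position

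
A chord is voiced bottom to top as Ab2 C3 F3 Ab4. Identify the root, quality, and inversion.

Reducing to letter names: Ab, C, F. These stack in thirds as F–Ab–C — an F minor triad.
With the third (Ab) in the bass, the chord is in first inversion (figured bass 6).

F minor, first inversion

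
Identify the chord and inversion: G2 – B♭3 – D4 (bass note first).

The distinct note names are G, Bb, D. Stacked in thirds they read G–Bb–D, which is a minor triad on G.
The lowest note is G, the root of the chord, so this is root position (figured bass 5/3).

G minor, root position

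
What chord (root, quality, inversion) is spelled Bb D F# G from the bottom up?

G minor-major seventh, first inversion

Reducing to letter names: Bb, D, F#, G. These stack in thirds as G–Bb–D–F# — a G minor-major seventh chord.
Bb is the third of G minor-major seventh; third in the bass means first inversion (figured bass 6/5).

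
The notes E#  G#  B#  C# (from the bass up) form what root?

C#

The distinct letter names are E#, G#, B#, C#. Arranged as a stack of thirds they read C#–E#–G#–B#, so C# is the root (a C# major seventh chord).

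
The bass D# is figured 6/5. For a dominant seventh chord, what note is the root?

B

The figures 6/5 mean the third of the chord is in the bass. If D# is the third of a dominant seventh chord, the root is B (chord tones B–D#–F#–A).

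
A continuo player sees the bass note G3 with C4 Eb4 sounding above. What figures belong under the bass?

The notes G, C, Eb stack in thirds as C–Eb–G — a C minor triad. The bass G is the fifth, so this is second inversion: figured 6/4.

6/4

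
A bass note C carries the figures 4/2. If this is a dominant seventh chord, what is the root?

The figures 4/2 mean the seventh of the chord is in the bass. If C is the seventh of a dominant seventh chord, the root is D (chord tones D–F#–A–C).

D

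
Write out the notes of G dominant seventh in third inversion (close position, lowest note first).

G dominant seventh is G–B–D–F. Third inversion puts the seventh (F) in the bass, with the remaining tones above: F, G, B, D.

F, G, B, D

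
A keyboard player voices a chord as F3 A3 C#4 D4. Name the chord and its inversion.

D minor-major seventh, first inversion

The pitch classes F, A, C#, D arrange in thirds as D–F–A–C#: a D minor-major seventh chord.
With the third (F) in the bass, the chord is in first inversion (figured bass 6/5).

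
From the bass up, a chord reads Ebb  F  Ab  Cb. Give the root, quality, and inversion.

The pitch classes Ebb, F, Ab, Cb arrange in thirds as F–Ab–Cb–Ebb: an F diminished seventh chord.
With the seventh (Ebb) in the bass, the chord is in third inversion (figured bass 4/2).

F diminished seventh, third inversion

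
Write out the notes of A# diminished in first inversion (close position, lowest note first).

C#, E, A#

A# diminished is A#–C#–E. First inversion puts the third (C#) in the bass, with the remaining tones above: C#, E, A#.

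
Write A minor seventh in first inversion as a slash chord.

First inversion of A minor seventh has the third (C) in the bass. As a slash chord: Am7/C.

Am7/C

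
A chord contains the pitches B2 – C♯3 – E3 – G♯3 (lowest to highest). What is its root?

B, C#, E, G# are the tones of a C# minor seventh chord (C#–E–G#–B), making C# the root.

C#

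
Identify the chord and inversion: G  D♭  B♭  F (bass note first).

The distinct note names are G, Db, Bb, F. Stacked in thirds they read G–Bb–Db–F, which is a half-diminished seventh chord on G.
With the root (G) in the bass, the chord is in root position (figured bass 7).

G half-diminished seventh, root position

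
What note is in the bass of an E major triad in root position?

In root position the root is lowest. For E major (E–G#–B) that is E.

E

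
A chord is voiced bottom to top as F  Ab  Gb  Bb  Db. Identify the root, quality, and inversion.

The distinct note names are F, Ab, Gb, Bb, Db. Stacked in thirds they read Gb–Bb–Db–F–Ab, which is a major ninth chord on Gb.
With the seventh (F) in the bass, the chord is in third inversion.

Gb major ninth, third inversion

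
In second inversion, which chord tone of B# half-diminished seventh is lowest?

F#

B# half-diminished seventh is B#–D#–F#–A#. Second inversion places the fifth in the bass: F#.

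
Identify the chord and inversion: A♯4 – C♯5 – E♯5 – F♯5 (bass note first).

The pitch classes A#, C#, E#, F# arrange in thirds as F#–A#–C#–E#: an F# major seventh chord.
The lowest note is A#, the third of the chord, so this is first inversion (figured bass 6/5).

F# major seventh, first inversion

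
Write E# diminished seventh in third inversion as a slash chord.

E#dim7/D

Third inversion of E# diminished seventh has the seventh (D) in the bass. As a slash chord: E#dim7/D.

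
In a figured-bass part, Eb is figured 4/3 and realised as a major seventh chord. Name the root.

Ab

The figures 4/3 mean the fifth of the chord is in the bass. If Eb is the fifth of a major seventh chord, the root is Ab (chord tones Ab–C–Eb–G).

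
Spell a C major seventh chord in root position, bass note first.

The chord tones are C–E–G–B. With the root (C) lowest for root position: C, E, G, B.

C, E, G, B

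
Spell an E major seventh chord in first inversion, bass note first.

G#, B, D#, E

E major seventh is E–G#–B–D#. First inversion puts the third (G#) in the bass, with the remaining tones above: G#, B, D#, E.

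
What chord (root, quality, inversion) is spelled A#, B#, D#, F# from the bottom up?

B# half-diminished seventh, third inversion

Reducing to letter names: A#, B#, D#, F#. These stack in thirds as B#–D#–F#–A# — a B# half-diminished seventh chord.
With the seventh (A#) in the bass, the chord is in third inversion (figured bass 4/2).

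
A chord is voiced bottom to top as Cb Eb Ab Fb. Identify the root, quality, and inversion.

Fb major seventh, second inversion

Reducing to letter names: Cb, Eb, Ab, Fb. These stack in thirds as Fb–Ab–Cb–Eb — an Fb major seventh chord.
With the fifth (Cb) in the bass, the chord is in second inversion (figured bass 4/3).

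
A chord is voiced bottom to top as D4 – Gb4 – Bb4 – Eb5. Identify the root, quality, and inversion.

Eb minor-major seventh, third inversion

Reducing to letter names: D, Gb, Bb, Eb. These stack in thirds as Eb–Gb–Bb–D — an Eb minor-major seventh chord.
D is the seventh of Eb minor-major seventh; seventh in the bass means third inversion (figured bass 4/2).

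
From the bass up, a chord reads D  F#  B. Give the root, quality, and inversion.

Reducing to letter names: D, F#, B. These stack in thirds as B–D–F# — a B minor triad.
The lowest note is D, the third of the chord, so this is first inversion (figured bass 6).

B minor, first inversion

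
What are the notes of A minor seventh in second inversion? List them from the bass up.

The chord tones are A–C–E–G. With the fifth (E) lowest for second inversion: E, G, A, C.

E, G, A, C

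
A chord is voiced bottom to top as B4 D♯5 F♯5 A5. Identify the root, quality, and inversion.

The distinct note names are B, D#, F#, A. Stacked in thirds they read B–D#–F#–A, which is a dominant seventh chord on B.
The lowest note is B, the root of the chord, so this is root position (figured bass 7).

B dominant seventh, root position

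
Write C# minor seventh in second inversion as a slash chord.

C#m7/G#

Second inversion of C# minor seventh has the fifth (G#) in the bass. As a slash chord: C#m7/G#.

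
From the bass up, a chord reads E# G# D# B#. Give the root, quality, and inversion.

E# minor seventh, root position

Reducing to letter names: E#, G#, D#, B#. These stack in thirds as E#–G#–B#–D# — an E# minor seventh chord.
With the root (E#) in the bass, the chord is in root position (figured bass 7).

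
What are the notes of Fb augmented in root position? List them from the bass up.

Spelling Fb augmented: Fb–Ab–C. In root position the root is bass, giving Fb, Ab, C from the bottom.

Fb, Ab, C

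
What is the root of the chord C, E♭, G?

C

C, Eb, G are the tones of a C minor triad (C–Eb–G), making C the root.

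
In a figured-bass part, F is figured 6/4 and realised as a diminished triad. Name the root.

B

The figures 6/4 mean the fifth of the chord is in the bass. If F is the fifth of a diminished triad, the root is B (chord tones B–D–F).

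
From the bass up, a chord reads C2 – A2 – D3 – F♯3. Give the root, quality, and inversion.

D dominant seventh, third inversion

Reducing to letter names: C, A, D, F#. These stack in thirds as D–F#–A–C — a D dominant seventh chord.
C is the seventh of D dominant seventh; seventh in the bass means third inversion (figured bass 4/2).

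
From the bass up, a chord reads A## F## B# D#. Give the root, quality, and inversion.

B# minor-major seventh, third inversion

The pitch classes A##, F##, B#, D# arrange in thirds as B#–D#–F##–A##: a B# minor-major seventh chord.
With the seventh (A##) in the bass, the chord is in third inversion (figured bass 4/2).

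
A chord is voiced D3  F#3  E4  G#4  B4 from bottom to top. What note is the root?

E

D, F#, E, G#, B are the tones of an E dominant ninth chord (E–G#–B–D–F#), making E the root.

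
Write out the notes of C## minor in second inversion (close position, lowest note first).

G##, C##, E#

C## minor is C##–E#–G##. Second inversion puts the fifth (G##) in the bass, with the remaining tones above: G##, C##, E#.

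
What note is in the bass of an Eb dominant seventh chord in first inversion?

The third of Eb dominant seventh (Eb–G–Bb–Db) is G; that is the bass in first inversion.

G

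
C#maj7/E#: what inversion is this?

first inversion

C#maj7/E# means C# major seventh with E# in the bass. E# is the third of C# major seventh (C#–E#–G#–B#), so this is first inversion.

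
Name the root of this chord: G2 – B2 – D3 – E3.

E

The distinct letter names are G, B, D, E. Arranged as a stack of thirds they read E–G–B–D, so E is the root (an E minor seventh chord).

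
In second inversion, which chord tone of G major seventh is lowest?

D

In second inversion the fifth is lowest. For G major seventh (G–B–D–F#) that is D.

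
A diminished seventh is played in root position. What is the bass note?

A

In root position the root is lowest. For A diminished seventh (A–C–Eb–Gb) that is A.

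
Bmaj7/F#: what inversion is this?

second inversion

Bmaj7/F# means B major seventh with F# in the bass. F# is the fifth of B major seventh (B–D#–F#–A#), so this is second inversion.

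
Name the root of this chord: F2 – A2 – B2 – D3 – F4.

B

The distinct letter names are F, A, B, D. Arranged as a stack of thirds they read B–D–F–A, so B is the root (a B half-diminished seventh chord).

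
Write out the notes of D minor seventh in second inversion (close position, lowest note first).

The chord tones are D–F–A–C. With the fifth (A) lowest for second inversion: A, C, D, F.

A, C, D, F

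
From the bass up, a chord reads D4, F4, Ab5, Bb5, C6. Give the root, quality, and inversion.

The distinct note names are D, F, Ab, Bb, C. Stacked in thirds they read Bb–D–F–Ab–C, which is a dominant ninth chord on Bb.
With the third (D) in the bass, the chord is in first inversion.

Bb dominant ninth, first inversion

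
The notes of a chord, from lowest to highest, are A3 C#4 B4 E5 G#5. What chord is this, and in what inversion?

A major ninth, root position

The pitch classes A, C#, B, E, G# arrange in thirds as A–C#–E–G#–B: an A major ninth chord.
With the root (A) in the bass, the chord is in root position.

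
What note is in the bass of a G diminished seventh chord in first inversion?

The third of G diminished seventh (G–Bb–Db–Fb) is Bb; that is the bass in first inversion.

Bb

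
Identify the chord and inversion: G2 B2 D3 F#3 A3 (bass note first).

G major ninth, root position

The pitch classes G, B, D, F#, A arrange in thirds as G–B–D–F#–A: a G major ninth chord.
With the root (G) in the bass, the chord is in root position.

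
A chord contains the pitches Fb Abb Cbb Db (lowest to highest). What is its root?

Db

Reordering Fb, Abb, Cbb, Db into stacked thirds gives Db–Fb–Abb–Cbb; the bottom of that stack, Db, is the root.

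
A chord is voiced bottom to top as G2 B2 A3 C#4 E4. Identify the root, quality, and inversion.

A dominant ninth, third inversion

The pitch classes G, B, A, C#, E arrange in thirds as A–C#–E–G–B: an A dominant ninth chord.
The lowest note is G, the seventh of the chord, so this is third inversion.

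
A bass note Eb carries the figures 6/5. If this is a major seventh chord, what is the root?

The figures 6/5 mean the third of the chord is in the bass. If Eb is the third of a major seventh chord, the root is Cb (chord tones Cb–Eb–Gb–Bb).

Cb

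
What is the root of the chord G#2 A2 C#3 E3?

G#, A, C#, E are the tones of an A major seventh chord (A–C#–E–G#), making A the root.

A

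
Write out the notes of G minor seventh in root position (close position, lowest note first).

G, Bb, D, F

Spelling G minor seventh: G–Bb–D–F. In root position the root is bass, giving G, Bb, D, F from the bottom.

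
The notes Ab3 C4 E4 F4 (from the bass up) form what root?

Ab, C, E, F are the tones of an F minor-major seventh chord (F–Ab–C–E), making F the root.

F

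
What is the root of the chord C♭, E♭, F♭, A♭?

Fb

Reordering Cb, Eb, Fb, Ab into stacked thirds gives Fb–Ab–Cb–Eb; the bottom of that stack, Fb, is the root.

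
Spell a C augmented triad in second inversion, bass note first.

C augmented is C–E–G#. Second inversion puts the fifth (G#) in the bass, with the remaining tones above: G#, C, E.

G#, C, E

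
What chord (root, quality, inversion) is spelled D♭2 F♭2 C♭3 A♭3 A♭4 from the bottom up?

Db minor seventh, root position

The pitch classes Db, Fb, Cb, Ab arrange in thirds as Db–Fb–Ab–Cb: a Db minor seventh chord.
The lowest note is Db, the root of the chord, so this is root position (figured bass 7).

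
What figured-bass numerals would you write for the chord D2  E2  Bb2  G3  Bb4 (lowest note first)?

The notes D, E, Bb, G stack in thirds as E–G–Bb–D — an E half-diminished seventh chord. The bass D is the seventh, so this is third inversion: figured 4/2.

4/2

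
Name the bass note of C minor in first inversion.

Eb

In first inversion the third is lowest. For C minor (C–Eb–G) that is Eb.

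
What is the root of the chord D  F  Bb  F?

D, F, Bb are the tones of a Bb major triad (Bb–D–F), making Bb the root.

Bb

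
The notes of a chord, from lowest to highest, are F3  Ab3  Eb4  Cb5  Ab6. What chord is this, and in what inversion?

F half-diminished seventh, root position

The pitch classes F, Ab, Eb, Cb arrange in thirds as F–Ab–Cb–Eb: an F half-diminished seventh chord.
F is the root of F half-diminished seventh; root in the bass means root position (figured bass 7).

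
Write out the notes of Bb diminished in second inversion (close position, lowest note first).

Fb, Bb, Db

The chord tones are Bb–Db–Fb. With the fifth (Fb) lowest for second inversion: Fb, Bb, Db.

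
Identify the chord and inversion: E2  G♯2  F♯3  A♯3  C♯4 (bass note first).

Reducing to letter names: E, G#, F#, A#, C#. These stack in thirds as F#–A#–C#–E–G# — an F# dominant ninth chord.
With the seventh (E) in the bass, the chord is in third inversion.

F# dominant ninth, third inversion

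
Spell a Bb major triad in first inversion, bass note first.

D, F, Bb

Spelling Bb major: Bb–D–F. In first inversion the third is bass, giving D, F, Bb from the bottom.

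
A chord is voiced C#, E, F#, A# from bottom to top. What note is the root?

F#

Reordering C#, E, F#, A# into stacked thirds gives F#–A#–C#–E; the bottom of that stack, F#, is the root.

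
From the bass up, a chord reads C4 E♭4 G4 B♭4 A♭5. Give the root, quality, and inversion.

Ab major ninth, first inversion

Reducing to letter names: C, Eb, G, Bb, Ab. These stack in thirds as Ab–C–Eb–G–Bb — an Ab major ninth chord.
The lowest note is C, the third of the chord, so this is first inversion.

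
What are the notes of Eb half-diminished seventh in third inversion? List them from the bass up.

Eb half-diminished seventh is Eb–Gb–Bbb–Db. Third inversion puts the seventh (Db) in the bass, with the remaining tones above: Db, Eb, Gb, Bbb.

Db, Eb, Gb, Bbb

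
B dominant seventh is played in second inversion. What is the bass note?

F#

The fifth of B dominant seventh (B–D#–F#–A) is F#; that is the bass in second inversion.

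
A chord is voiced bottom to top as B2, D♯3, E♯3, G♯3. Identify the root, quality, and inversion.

E# half-diminished seventh, second inversion

Reducing to letter names: B, D#, E#, G#. These stack in thirds as E#–G#–B–D# — an E# half-diminished seventh chord.
The lowest note is B, the fifth of the chord, so this is second inversion (figured bass 4/3).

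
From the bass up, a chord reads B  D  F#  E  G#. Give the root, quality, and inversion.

E dominant ninth, second inversion

The distinct note names are B, D, F#, E, G#. Stacked in thirds they read E–G#–B–D–F#, which is a dominant ninth chord on E.
The lowest note is B, the fifth of the chord, so this is second inversion.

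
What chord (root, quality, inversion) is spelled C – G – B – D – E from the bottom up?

Reducing to letter names: C, G, B, D, E. These stack in thirds as C–E–G–B–D — a C major ninth chord.
C is the root of C major ninth; root in the bass means root position.

C major ninth, root position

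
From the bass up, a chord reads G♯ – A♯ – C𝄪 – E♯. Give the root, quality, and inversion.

A# dominant seventh, third inversion

Reducing to letter names: G#, A#, C##, E#. These stack in thirds as A#–C##–E#–G# — an A# dominant seventh chord.
With the seventh (G#) in the bass, the chord is in third inversion (figured bass 4/2).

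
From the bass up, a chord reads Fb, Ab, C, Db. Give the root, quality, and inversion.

Db minor-major seventh, first inversion

The distinct note names are Fb, Ab, C, Db. Stacked in thirds they read Db–Fb–Ab–C, which is a minor-major seventh chord on Db.
With the third (Fb) in the bass, the chord is in first inversion (figured bass 6/5).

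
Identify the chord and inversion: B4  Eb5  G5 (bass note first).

Eb augmented, second inversion

The distinct note names are B, Eb, G. Stacked in thirds they read Eb–G–B, which is an augmented triad on Eb.
B is the fifth of Eb augmented; fifth in the bass means second inversion (figured bass 6/4).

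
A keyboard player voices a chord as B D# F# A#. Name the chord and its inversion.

B major seventh, root position

The distinct note names are B, D#, F#, A#. Stacked in thirds they read B–D#–F#–A#, which is a major seventh chord on B.
The lowest note is B, the root of the chord, so this is root position (figured bass 7).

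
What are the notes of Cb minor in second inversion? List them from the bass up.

Gb, Cb, Ebb

Cb minor is Cb–Ebb–Gb. Second inversion puts the fifth (Gb) in the bass, with the remaining tones above: Gb, Cb, Ebb.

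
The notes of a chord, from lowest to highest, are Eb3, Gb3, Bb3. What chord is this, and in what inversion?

Eb minor, root position

The distinct note names are Eb, Gb, Bb. Stacked in thirds they read Eb–Gb–Bb, which is a minor triad on Eb.
The lowest note is Eb, the root of the chord, so this is root position (figured bass 5/3).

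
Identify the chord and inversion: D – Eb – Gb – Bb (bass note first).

Eb minor-major seventh, third inversion

The pitch classes D, Eb, Gb, Bb arrange in thirds as Eb–Gb–Bb–D: an Eb minor-major seventh chord.
With the seventh (D) in the bass, the chord is in third inversion (figured bass 4/2).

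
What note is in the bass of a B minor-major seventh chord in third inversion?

B minor-major seventh is B–D–F#–A#. Third inversion places the seventh in the bass: A#.

A#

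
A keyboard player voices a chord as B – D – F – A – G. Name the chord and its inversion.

The distinct note names are B, D, F, A, G. Stacked in thirds they read G–B–D–F–A, which is a dominant ninth chord on G.
With the third (B) in the bass, the chord is in first inversion.

G dominant ninth, first inversion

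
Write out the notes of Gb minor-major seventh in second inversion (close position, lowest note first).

Gb minor-major seventh is Gb–Bbb–Db–F. Second inversion puts the fifth (Db) in the bass, with the remaining tones above: Db, F, Gb, Bbb.

Db, F, Gb, Bbb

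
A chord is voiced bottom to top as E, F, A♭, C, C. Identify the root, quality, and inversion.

F minor-major seventh, third inversion

The distinct note names are E, F, Ab, C. Stacked in thirds they read F–Ab–C–E, which is a minor-major seventh chord on F.
E is the seventh of F minor-major seventh; seventh in the bass means third inversion (figured bass 4/2).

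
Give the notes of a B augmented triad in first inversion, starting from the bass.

Spelling B augmented: B–D#–F##. In first inversion the third is bass, giving D#, F##, B from the bottom.

D#, F##, B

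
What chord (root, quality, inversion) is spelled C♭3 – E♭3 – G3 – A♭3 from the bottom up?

Ab minor-major seventh, first inversion

The distinct note names are Cb, Eb, G, Ab. Stacked in thirds they read Ab–Cb–Eb–G, which is a minor-major seventh chord on Ab.
Cb is the third of Ab minor-major seventh; third in the bass means first inversion (figured bass 6/5).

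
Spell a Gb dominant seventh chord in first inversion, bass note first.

Gb dominant seventh is Gb–Bb–Db–Fb. First inversion puts the third (Bb) in the bass, with the remaining tones above: Bb, Db, Fb, Gb.

Bb, Db, Fb, Gb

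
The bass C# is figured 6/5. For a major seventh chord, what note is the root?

A

The figures 6/5 mean the third of the chord is in the bass. If C# is the third of a major seventh chord, the root is A (chord tones A–C#–E–G#).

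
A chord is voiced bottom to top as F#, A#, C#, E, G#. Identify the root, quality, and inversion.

F# dominant ninth, root position

Reducing to letter names: F#, A#, C#, E, G#. These stack in thirds as F#–A#–C#–E–G# — an F# dominant ninth chord.
F# is the root of F# dominant ninth; root in the bass means root position.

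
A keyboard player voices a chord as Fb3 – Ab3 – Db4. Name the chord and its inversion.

The distinct note names are Fb, Ab, Db. Stacked in thirds they read Db–Fb–Ab, which is a minor triad on Db.
The lowest note is Fb, the third of the chord, so this is first inversion (figured bass 6).

Db minor, first inversion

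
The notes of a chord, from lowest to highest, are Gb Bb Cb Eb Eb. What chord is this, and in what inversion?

Cb major seventh, second inversion

The distinct note names are Gb, Bb, Cb, Eb. Stacked in thirds they read Cb–Eb–Gb–Bb, which is a major seventh chord on Cb.
With the fifth (Gb) in the bass, the chord is in second inversion (figured bass 4/3).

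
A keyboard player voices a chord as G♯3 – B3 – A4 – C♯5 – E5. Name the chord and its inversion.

A major ninth, third inversion

The pitch classes G#, B, A, C#, E arrange in thirds as A–C#–E–G#–B: an A major ninth chord.
G# is the seventh of A major ninth; seventh in the bass means third inversion.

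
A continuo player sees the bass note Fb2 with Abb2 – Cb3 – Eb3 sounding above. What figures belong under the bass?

7

The notes Fb, Abb, Cb, Eb stack in thirds as Fb–Abb–Cb–Eb — an Fb minor-major seventh chord. The bass Fb is the root, so this is root position: figured 7.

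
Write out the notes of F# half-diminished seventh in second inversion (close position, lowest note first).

C, E, F#, A

The chord tones are F#–A–C–E. With the fifth (C) lowest for second inversion: C, E, F#, A.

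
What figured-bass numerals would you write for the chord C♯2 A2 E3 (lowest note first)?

The notes C#, A, E stack in thirds as A–C#–E — an A major triad. The bass C# is the third, so this is first inversion: figured 6.

6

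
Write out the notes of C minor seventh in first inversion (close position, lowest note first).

C minor seventh is C–Eb–G–Bb. First inversion puts the third (Eb) in the bass, with the remaining tones above: Eb, G, Bb, C.

Eb, G, Bb, C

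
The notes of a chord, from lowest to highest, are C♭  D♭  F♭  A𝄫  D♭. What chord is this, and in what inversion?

The pitch classes Cb, Db, Fb, Abb arrange in thirds as Db–Fb–Abb–Cb: a Db half-diminished seventh chord.
Cb is the seventh of Db half-diminished seventh; seventh in the bass means third inversion (figured bass 4/2).

Db half-diminished seventh, third inversion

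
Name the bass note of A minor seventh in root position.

A

The root of A minor seventh (A–C–E–G) is A; that is the bass in root position.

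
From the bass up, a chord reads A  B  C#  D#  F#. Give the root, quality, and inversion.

B dominant ninth, third inversion

The distinct note names are A, B, C#, D#, F#. Stacked in thirds they read B–D#–F#–A–C#, which is a dominant ninth chord on B.
With the seventh (A) in the bass, the chord is in third inversion.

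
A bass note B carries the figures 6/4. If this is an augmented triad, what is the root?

The figures 6/4 mean the fifth of the chord is in the bass. If B is the fifth of an augmented triad, the root is Eb (chord tones Eb–G–B).

Eb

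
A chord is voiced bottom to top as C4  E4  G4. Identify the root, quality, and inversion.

C major, root position

The pitch classes C, E, G arrange in thirds as C–E–G: a C major triad.
The lowest note is C, the root of the chord, so this is root position (figured bass 5/3).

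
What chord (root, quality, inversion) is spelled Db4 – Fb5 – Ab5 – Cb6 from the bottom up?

The distinct note names are Db, Fb, Ab, Cb. Stacked in thirds they read Db–Fb–Ab–Cb, which is a minor seventh chord on Db.
The lowest note is Db, the root of the chord, so this is root position (figured bass 7).

Db minor seventh, root position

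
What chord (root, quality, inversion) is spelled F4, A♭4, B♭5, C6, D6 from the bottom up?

Bb dominant ninth, second inversion

The distinct note names are F, Ab, Bb, C, D. Stacked in thirds they read Bb–D–F–Ab–C, which is a dominant ninth chord on Bb.
The lowest note is F, the fifth of the chord, so this is second inversion.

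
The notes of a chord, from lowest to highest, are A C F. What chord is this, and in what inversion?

F major, first inversion

Reducing to letter names: A, C, F. These stack in thirds as F–A–C — an F major triad.
A is the third of F major; third in the bass means first inversion (figured bass 6).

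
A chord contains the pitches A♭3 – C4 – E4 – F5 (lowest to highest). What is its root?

Ab, C, E, F are the tones of an F minor-major seventh chord (F–Ab–C–E), making F the root.

F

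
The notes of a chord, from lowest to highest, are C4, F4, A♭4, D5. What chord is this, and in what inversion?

The distinct note names are C, F, Ab, D. Stacked in thirds they read D–F–Ab–C, which is a half-diminished seventh chord on D.
C is the seventh of D half-diminished seventh; seventh in the bass means third inversion (figured bass 4/2).

D half-diminished seventh, third inversion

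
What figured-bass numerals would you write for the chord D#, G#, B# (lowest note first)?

The notes D#, G#, B# stack in thirds as G#–B#–D# — a G# major triad. The bass D# is the fifth, so this is second inversion: figured 6/4.

6/4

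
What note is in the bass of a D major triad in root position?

D

In root position the root is lowest. For D major (D–F#–A) that is D.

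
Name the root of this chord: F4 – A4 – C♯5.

The distinct letter names are F, A, C#. Arranged as a stack of thirds they read F–A–C#, so F is the root (an F augmented triad).

F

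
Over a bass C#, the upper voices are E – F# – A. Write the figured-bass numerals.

4/3

The notes C#, E, F#, A stack in thirds as F#–A–C#–E — an F# minor seventh chord. The bass C# is the fifth, so this is second inversion: figured 4/3.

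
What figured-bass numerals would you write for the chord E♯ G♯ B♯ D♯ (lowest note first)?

The notes E#, G#, B#, D# stack in thirds as E#–G#–B#–D# — an E# minor seventh chord. The bass E# is the root, so this is root position: figured 7.

7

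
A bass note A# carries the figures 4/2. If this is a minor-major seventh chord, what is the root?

The figures 4/2 mean the seventh of the chord is in the bass. If A# is the seventh of a minor-major seventh chord, the root is B (chord tones B–D–F#–A#).

B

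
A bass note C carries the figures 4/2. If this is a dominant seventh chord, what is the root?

D

The figures 4/2 mean the seventh of the chord is in the bass. If C is the seventh of a dominant seventh chord, the root is D (chord tones D–F#–A–C).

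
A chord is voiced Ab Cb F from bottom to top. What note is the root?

F

Reordering Ab, Cb, F into stacked thirds gives F–Ab–Cb; the bottom of that stack, F, is the root.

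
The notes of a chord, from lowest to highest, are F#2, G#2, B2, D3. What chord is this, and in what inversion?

Reducing to letter names: F#, G#, B, D. These stack in thirds as G#–B–D–F# — a G# half-diminished seventh chord.
F# is the seventh of G# half-diminished seventh; seventh in the bass means third inversion (figured bass 4/2).

G# half-diminished seventh, third inversion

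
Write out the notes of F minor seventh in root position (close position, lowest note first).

F minor seventh is F–Ab–C–Eb. Root position puts the root (F) in the bass, with the remaining tones above: F, Ab, C, Eb.

F, Ab, C, Eb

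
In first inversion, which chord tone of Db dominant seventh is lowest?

Db dominant seventh is Db–F–Ab–Cb. First inversion places the third in the bass: F.

F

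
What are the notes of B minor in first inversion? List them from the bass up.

B minor is B–D–F#. First inversion puts the third (D) in the bass, with the remaining tones above: D, F#, B.

D, F#, B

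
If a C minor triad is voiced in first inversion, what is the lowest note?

C minor is C–Eb–G. First inversion places the third in the bass: Eb.

Eb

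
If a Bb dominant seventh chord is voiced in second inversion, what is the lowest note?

F

The fifth of Bb dominant seventh (Bb–D–F–Ab) is F; that is the bass in second inversion.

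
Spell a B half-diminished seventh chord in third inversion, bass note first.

A, B, D, F

B half-diminished seventh is B–D–F–A. Third inversion puts the seventh (A) in the bass, with the remaining tones above: A, B, D, F.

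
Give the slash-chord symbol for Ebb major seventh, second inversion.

Second inversion of Ebb major seventh has the fifth (Bbb) in the bass. As a slash chord: Ebbmaj7/Bbb.

Ebbmaj7/Bbb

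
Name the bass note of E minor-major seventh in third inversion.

D#

In third inversion the seventh is lowest. For E minor-major seventh (E–G–B–D#) that is D#.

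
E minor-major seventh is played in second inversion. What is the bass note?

The fifth of E minor-major seventh (E–G–B–D#) is B; that is the bass in second inversion.

B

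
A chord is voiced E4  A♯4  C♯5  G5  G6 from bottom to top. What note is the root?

E, A#, C#, G are the tones of an A# diminished seventh chord (A#–C#–E–G), making A# the root.

A#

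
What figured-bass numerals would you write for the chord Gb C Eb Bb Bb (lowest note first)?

4/3

The notes Gb, C, Eb, Bb stack in thirds as C–Eb–Gb–Bb — a C half-diminished seventh chord. The bass Gb is the fifth, so this is second inversion: figured 4/3.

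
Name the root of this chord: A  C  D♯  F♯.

Reordering A, C, D#, F# into stacked thirds gives D#–F#–A–C; the bottom of that stack, D#, is the root.

D#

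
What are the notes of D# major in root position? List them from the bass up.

The chord tones are D#–F##–A#. With the root (D#) lowest for root position: D#, F##, A#.

D#, F##, A#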